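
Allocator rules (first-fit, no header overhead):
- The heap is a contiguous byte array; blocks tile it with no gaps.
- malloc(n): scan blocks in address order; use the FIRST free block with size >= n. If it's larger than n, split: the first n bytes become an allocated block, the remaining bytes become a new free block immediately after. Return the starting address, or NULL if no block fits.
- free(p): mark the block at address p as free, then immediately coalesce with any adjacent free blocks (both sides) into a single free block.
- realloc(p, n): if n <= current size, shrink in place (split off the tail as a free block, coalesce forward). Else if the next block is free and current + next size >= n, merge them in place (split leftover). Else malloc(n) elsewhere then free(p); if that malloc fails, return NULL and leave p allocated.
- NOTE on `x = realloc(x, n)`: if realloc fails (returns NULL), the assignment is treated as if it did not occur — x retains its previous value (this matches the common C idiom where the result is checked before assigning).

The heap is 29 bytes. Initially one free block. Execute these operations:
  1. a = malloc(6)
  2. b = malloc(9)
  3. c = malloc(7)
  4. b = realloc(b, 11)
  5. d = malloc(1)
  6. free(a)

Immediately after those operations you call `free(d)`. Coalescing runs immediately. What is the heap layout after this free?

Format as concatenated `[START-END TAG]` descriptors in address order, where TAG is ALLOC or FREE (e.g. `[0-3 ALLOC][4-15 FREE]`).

Op 1: a = malloc(6) -> a = 0; heap: [0-5 ALLOC][6-28 FREE]
Op 2: b = malloc(9) -> b = 6; heap: [0-5 ALLOC][6-14 ALLOC][15-28 FREE]
Op 3: c = malloc(7) -> c = 15; heap: [0-5 ALLOC][6-14 ALLOC][15-21 ALLOC][22-28 FREE]
Op 4: b = realloc(b, 11) -> NULL (b unchanged); heap: [0-5 ALLOC][6-14 ALLOC][15-21 ALLOC][22-28 FREE]
Op 5: d = malloc(1) -> d = 22; heap: [0-5 ALLOC][6-14 ALLOC][15-21 ALLOC][22-22 ALLOC][23-28 FREE]
Op 6: free(a) -> (freed a); heap: [0-5 FREE][6-14 ALLOC][15-21 ALLOC][22-22 ALLOC][23-28 FREE]
free(d): d = 22 -> block [22-22 ALLOC]; mark free, coalesce with adjacent free neighbors -> [0-5 FREE][6-14 ALLOC][15-21 ALLOC][22-28 FREE]

Answer: [0-5 FREE][6-14 ALLOC][15-21 ALLOC][22-28 FREE]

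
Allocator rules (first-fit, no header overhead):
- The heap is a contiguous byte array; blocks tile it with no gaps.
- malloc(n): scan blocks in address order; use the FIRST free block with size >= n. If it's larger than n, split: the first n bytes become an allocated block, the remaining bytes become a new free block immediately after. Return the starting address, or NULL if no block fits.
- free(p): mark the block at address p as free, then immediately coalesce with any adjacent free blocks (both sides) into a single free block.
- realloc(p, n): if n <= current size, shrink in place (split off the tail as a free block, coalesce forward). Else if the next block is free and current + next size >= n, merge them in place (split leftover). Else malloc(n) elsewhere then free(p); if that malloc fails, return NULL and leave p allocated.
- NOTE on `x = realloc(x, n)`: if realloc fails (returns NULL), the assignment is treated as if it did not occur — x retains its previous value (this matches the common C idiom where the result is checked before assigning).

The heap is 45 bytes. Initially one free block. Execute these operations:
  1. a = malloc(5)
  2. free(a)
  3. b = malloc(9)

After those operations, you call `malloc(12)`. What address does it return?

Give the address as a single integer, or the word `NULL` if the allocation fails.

Answer: 9

Derivation:
Op 1: a = malloc(5) -> a = 0; heap: [0-4 ALLOC][5-44 FREE]
Op 2: free(a) -> (freed a); heap: [0-44 FREE]
Op 3: b = malloc(9) -> b = 0; heap: [0-8 ALLOC][9-44 FREE]
malloc(12): first-fit scan over [0-8 ALLOC][9-44 FREE] -> 9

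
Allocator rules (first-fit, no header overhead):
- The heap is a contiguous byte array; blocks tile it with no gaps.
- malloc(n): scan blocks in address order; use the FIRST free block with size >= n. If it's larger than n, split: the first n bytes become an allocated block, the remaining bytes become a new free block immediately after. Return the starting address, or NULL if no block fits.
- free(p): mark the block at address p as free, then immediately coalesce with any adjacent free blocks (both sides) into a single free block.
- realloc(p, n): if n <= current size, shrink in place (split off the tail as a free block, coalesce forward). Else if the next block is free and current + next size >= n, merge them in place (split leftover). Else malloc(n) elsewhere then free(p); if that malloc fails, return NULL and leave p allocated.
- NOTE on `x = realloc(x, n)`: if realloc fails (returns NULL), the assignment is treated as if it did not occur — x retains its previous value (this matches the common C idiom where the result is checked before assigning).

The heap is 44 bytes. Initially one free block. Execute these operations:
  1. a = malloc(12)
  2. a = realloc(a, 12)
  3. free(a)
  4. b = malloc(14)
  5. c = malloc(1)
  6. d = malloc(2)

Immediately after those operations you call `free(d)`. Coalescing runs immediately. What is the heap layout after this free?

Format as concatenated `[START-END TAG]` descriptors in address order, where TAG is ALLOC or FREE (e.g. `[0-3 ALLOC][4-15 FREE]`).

Answer: [0-13 ALLOC][14-14 ALLOC][15-43 FREE]

Derivation:
Op 1: a = malloc(12) -> a = 0; heap: [0-11 ALLOC][12-43 FREE]
Op 2: a = realloc(a, 12) -> a = 0; heap: [0-11 ALLOC][12-43 FREE]
Op 3: free(a) -> (freed a); heap: [0-43 FREE]
Op 4: b = malloc(14) -> b = 0; heap: [0-13 ALLOC][14-43 FREE]
Op 5: c = malloc(1) -> c = 14; heap: [0-13 ALLOC][14-14 ALLOC][15-43 FREE]
Op 6: d = malloc(2) -> d = 15; heap: [0-13 ALLOC][14-14 ALLOC][15-16 ALLOC][17-43 FREE]
free(d): d = 15 -> block [15-16 ALLOC]; mark free, coalesce with adjacent free neighbors -> [0-13 ALLOC][14-14 ALLOC][15-43 FREE]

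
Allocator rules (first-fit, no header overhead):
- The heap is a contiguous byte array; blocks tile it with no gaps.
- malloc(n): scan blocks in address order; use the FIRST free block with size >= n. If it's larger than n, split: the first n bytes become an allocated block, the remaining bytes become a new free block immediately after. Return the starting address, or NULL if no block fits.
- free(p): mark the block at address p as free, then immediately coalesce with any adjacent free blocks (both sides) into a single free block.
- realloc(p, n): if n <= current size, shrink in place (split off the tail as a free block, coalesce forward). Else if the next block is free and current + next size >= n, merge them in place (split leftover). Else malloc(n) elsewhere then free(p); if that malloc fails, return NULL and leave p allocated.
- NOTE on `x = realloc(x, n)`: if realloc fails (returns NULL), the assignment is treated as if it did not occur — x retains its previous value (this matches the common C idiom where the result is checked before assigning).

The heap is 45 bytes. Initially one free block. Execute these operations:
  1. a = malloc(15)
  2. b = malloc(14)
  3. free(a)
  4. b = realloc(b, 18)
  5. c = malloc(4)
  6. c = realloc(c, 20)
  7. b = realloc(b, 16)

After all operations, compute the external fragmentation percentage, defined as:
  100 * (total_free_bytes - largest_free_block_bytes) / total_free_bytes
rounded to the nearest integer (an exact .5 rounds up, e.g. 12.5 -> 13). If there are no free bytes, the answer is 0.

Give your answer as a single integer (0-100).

Answer: 44

Derivation:
Op 1: a = malloc(15) -> a = 0; heap: [0-14 ALLOC][15-44 FREE]
Op 2: b = malloc(14) -> b = 15; heap: [0-14 ALLOC][15-28 ALLOC][29-44 FREE]
Op 3: free(a) -> (freed a); heap: [0-14 FREE][15-28 ALLOC][29-44 FREE]
Op 4: b = realloc(b, 18) -> b = 15; heap: [0-14 FREE][15-32 ALLOC][33-44 FREE]
Op 5: c = malloc(4) -> c = 0; heap: [0-3 ALLOC][4-14 FREE][15-32 ALLOC][33-44 FREE]
Op 6: c = realloc(c, 20) -> NULL (c unchanged); heap: [0-3 ALLOC][4-14 FREE][15-32 ALLOC][33-44 FREE]
Op 7: b = realloc(b, 16) -> b = 15; heap: [0-3 ALLOC][4-14 FREE][15-30 ALLOC][31-44 FREE]
Free blocks: [11 14] total_free=25 largest=14 -> 100*(25-14)/25 = 1100/25 = 44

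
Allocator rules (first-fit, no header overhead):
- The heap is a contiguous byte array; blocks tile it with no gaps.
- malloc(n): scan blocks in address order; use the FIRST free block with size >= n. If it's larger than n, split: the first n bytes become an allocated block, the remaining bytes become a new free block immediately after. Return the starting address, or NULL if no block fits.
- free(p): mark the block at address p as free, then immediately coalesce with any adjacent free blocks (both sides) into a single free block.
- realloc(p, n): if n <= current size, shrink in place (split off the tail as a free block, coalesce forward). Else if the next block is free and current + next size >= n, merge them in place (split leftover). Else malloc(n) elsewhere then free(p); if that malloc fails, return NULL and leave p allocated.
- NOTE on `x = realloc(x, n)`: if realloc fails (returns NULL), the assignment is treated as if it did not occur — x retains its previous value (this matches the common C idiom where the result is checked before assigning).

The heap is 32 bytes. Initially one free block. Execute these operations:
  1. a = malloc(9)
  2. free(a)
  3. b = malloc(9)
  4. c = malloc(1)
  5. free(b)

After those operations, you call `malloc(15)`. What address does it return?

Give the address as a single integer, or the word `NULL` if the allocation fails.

Answer: 10

Derivation:
Op 1: a = malloc(9) -> a = 0; heap: [0-8 ALLOC][9-31 FREE]
Op 2: free(a) -> (freed a); heap: [0-31 FREE]
Op 3: b = malloc(9) -> b = 0; heap: [0-8 ALLOC][9-31 FREE]
Op 4: c = malloc(1) -> c = 9; heap: [0-8 ALLOC][9-9 ALLOC][10-31 FREE]
Op 5: free(b) -> (freed b); heap: [0-8 FREE][9-9 ALLOC][10-31 FREE]
malloc(15): first-fit scan over [0-8 FREE][9-9 ALLOC][10-31 FREE] -> 10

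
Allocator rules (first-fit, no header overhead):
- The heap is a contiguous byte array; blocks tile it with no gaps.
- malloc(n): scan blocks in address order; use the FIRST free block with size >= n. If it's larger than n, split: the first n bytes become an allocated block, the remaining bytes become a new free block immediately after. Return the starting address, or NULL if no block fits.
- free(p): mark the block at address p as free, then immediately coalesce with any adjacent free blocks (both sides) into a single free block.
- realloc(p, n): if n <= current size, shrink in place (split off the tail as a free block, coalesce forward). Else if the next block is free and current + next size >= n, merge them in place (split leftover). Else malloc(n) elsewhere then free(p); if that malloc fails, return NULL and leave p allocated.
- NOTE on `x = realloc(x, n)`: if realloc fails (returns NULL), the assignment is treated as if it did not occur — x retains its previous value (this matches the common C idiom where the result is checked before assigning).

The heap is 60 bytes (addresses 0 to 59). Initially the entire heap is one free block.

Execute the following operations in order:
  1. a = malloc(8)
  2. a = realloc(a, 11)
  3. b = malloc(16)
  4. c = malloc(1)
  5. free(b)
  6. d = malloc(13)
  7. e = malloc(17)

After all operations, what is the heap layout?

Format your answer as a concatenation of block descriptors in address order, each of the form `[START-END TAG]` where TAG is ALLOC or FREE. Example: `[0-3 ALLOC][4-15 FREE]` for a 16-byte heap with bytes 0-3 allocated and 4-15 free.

Answer: [0-10 ALLOC][11-23 ALLOC][24-26 FREE][27-27 ALLOC][28-44 ALLOC][45-59 FREE]

Derivation:
Op 1: a = malloc(8) -> a = 0; heap: [0-7 ALLOC][8-59 FREE]
Op 2: a = realloc(a, 11) -> a = 0; heap: [0-10 ALLOC][11-59 FREE]
Op 3: b = malloc(16) -> b = 11; heap: [0-10 ALLOC][11-26 ALLOC][27-59 FREE]
Op 4: c = malloc(1) -> c = 27; heap: [0-10 ALLOC][11-26 ALLOC][27-27 ALLOC][28-59 FREE]
Op 5: free(b) -> (freed b); heap: [0-10 ALLOC][11-26 FREE][27-27 ALLOC][28-59 FREE]
Op 6: d = malloc(13) -> d = 11; heap: [0-10 ALLOC][11-23 ALLOC][24-26 FREE][27-27 ALLOC][28-59 FREE]
Op 7: e = malloc(17) -> e = 28; heap: [0-10 ALLOC][11-23 ALLOC][24-26 FREE][27-27 ALLOC][28-44 ALLOC][45-59 FREE]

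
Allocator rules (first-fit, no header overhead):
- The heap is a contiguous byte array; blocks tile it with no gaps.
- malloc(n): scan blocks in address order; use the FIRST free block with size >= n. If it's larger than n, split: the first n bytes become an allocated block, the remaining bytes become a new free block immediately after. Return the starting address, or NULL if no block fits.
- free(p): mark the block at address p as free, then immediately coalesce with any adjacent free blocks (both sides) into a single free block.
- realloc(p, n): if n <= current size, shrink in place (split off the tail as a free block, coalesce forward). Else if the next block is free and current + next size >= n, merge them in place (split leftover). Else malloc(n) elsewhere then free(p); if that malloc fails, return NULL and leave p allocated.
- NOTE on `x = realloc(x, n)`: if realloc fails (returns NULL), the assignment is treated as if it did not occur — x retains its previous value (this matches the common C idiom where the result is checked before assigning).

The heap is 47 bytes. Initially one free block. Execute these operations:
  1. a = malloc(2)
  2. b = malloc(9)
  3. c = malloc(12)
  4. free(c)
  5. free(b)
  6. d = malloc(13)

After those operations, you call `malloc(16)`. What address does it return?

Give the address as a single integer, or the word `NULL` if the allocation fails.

Op 1: a = malloc(2) -> a = 0; heap: [0-1 ALLOC][2-46 FREE]
Op 2: b = malloc(9) -> b = 2; heap: [0-1 ALLOC][2-10 ALLOC][11-46 FREE]
Op 3: c = malloc(12) -> c = 11; heap: [0-1 ALLOC][2-10 ALLOC][11-22 ALLOC][23-46 FREE]
Op 4: free(c) -> (freed c); heap: [0-1 ALLOC][2-10 ALLOC][11-46 FREE]
Op 5: free(b) -> (freed b); heap: [0-1 ALLOC][2-46 FREE]
Op 6: d = malloc(13) -> d = 2; heap: [0-1 ALLOC][2-14 ALLOC][15-46 FREE]
malloc(16): first-fit scan over [0-1 ALLOC][2-14 ALLOC][15-46 FREE] -> 15

Answer: 15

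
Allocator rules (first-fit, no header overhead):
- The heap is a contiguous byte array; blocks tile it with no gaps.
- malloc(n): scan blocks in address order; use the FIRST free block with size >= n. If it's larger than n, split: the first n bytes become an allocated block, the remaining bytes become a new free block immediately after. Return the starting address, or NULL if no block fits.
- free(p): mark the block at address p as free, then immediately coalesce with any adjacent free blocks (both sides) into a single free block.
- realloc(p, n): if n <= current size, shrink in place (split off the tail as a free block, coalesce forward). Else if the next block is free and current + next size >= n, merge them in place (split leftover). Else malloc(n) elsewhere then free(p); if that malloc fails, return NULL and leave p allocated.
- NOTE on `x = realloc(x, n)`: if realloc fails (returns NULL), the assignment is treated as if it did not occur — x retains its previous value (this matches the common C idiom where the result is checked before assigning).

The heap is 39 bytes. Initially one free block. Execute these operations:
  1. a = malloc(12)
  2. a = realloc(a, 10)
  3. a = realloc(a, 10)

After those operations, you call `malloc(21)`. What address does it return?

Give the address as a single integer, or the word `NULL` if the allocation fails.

Answer: 10

Derivation:
Op 1: a = malloc(12) -> a = 0; heap: [0-11 ALLOC][12-38 FREE]
Op 2: a = realloc(a, 10) -> a = 0; heap: [0-9 ALLOC][10-38 FREE]
Op 3: a = realloc(a, 10) -> a = 0; heap: [0-9 ALLOC][10-38 FREE]
malloc(21): first-fit scan over [0-9 ALLOC][10-38 FREE] -> 10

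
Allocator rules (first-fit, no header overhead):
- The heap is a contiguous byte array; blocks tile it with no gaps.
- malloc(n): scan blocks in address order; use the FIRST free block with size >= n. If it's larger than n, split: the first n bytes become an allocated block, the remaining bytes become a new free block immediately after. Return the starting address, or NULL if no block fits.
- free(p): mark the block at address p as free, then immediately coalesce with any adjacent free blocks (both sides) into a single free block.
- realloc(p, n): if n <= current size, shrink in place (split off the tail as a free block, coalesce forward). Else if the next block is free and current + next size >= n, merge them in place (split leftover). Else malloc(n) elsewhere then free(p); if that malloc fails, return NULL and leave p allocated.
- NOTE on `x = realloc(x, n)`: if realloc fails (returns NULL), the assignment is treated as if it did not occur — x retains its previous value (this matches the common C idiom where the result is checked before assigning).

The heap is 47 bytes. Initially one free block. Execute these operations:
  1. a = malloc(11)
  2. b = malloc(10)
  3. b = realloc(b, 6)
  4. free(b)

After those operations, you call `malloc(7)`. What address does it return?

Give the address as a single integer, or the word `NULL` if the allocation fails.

Answer: 11

Derivation:
Op 1: a = malloc(11) -> a = 0; heap: [0-10 ALLOC][11-46 FREE]
Op 2: b = malloc(10) -> b = 11; heap: [0-10 ALLOC][11-20 ALLOC][21-46 FREE]
Op 3: b = realloc(b, 6) -> b = 11; heap: [0-10 ALLOC][11-16 ALLOC][17-46 FREE]
Op 4: free(b) -> (freed b); heap: [0-10 ALLOC][11-46 FREE]
malloc(7): first-fit scan over [0-10 ALLOC][11-46 FREE] -> 11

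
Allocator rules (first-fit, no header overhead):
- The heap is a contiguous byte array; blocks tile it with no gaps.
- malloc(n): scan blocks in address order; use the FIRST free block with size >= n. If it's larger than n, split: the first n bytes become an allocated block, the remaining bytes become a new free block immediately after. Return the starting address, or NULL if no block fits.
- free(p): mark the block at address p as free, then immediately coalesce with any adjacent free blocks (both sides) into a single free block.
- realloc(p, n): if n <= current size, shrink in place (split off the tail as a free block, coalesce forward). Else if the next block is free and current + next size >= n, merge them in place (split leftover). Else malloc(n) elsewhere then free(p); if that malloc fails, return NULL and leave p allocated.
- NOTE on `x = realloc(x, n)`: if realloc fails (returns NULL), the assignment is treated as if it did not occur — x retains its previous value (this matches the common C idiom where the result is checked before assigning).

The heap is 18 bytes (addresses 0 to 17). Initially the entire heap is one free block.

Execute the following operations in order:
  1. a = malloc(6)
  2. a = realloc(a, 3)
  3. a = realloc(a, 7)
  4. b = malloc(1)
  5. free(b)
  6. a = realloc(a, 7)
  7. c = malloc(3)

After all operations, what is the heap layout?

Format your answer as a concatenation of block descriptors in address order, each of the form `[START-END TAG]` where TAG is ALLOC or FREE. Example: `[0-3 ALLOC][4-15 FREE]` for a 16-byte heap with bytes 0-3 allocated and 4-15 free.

Op 1: a = malloc(6) -> a = 0; heap: [0-5 ALLOC][6-17 FREE]
Op 2: a = realloc(a, 3) -> a = 0; heap: [0-2 ALLOC][3-17 FREE]
Op 3: a = realloc(a, 7) -> a = 0; heap: [0-6 ALLOC][7-17 FREE]
Op 4: b = malloc(1) -> b = 7; heap: [0-6 ALLOC][7-7 ALLOC][8-17 FREE]
Op 5: free(b) -> (freed b); heap: [0-6 ALLOC][7-17 FREE]
Op 6: a = realloc(a, 7) -> a = 0; heap: [0-6 ALLOC][7-17 FREE]
Op 7: c = malloc(3) -> c = 7; heap: [0-6 ALLOC][7-9 ALLOC][10-17 FREE]

Answer: [0-6 ALLOC][7-9 ALLOC][10-17 FREE]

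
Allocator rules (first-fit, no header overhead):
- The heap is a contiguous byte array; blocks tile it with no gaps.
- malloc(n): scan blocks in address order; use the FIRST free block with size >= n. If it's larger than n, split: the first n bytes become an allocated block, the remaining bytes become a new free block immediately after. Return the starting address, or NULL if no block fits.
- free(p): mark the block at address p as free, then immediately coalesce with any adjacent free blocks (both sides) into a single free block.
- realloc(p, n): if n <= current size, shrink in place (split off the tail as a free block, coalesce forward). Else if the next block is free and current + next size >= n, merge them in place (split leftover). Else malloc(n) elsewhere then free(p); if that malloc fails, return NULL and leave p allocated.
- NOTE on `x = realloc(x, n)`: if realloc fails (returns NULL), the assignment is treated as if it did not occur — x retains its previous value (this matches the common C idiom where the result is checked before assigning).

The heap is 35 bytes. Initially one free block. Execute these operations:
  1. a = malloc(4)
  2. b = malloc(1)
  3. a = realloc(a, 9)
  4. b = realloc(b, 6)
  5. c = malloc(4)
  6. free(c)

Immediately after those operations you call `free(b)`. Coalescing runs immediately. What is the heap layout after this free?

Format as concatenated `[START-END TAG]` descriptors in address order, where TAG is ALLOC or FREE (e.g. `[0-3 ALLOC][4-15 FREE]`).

Answer: [0-4 FREE][5-13 ALLOC][14-34 FREE]

Derivation:
Op 1: a = malloc(4) -> a = 0; heap: [0-3 ALLOC][4-34 FREE]
Op 2: b = malloc(1) -> b = 4; heap: [0-3 ALLOC][4-4 ALLOC][5-34 FREE]
Op 3: a = realloc(a, 9) -> a = 5; heap: [0-3 FREE][4-4 ALLOC][5-13 ALLOC][14-34 FREE]
Op 4: b = realloc(b, 6) -> b = 14; heap: [0-4 FREE][5-13 ALLOC][14-19 ALLOC][20-34 FREE]
Op 5: c = malloc(4) -> c = 0; heap: [0-3 ALLOC][4-4 FREE][5-13 ALLOC][14-19 ALLOC][20-34 FREE]
Op 6: free(c) -> (freed c); heap: [0-4 FREE][5-13 ALLOC][14-19 ALLOC][20-34 FREE]
free(b): b = 14 -> block [14-19 ALLOC]; mark free, coalesce with adjacent free neighbors -> [0-4 FREE][5-13 ALLOC][14-34 FREE]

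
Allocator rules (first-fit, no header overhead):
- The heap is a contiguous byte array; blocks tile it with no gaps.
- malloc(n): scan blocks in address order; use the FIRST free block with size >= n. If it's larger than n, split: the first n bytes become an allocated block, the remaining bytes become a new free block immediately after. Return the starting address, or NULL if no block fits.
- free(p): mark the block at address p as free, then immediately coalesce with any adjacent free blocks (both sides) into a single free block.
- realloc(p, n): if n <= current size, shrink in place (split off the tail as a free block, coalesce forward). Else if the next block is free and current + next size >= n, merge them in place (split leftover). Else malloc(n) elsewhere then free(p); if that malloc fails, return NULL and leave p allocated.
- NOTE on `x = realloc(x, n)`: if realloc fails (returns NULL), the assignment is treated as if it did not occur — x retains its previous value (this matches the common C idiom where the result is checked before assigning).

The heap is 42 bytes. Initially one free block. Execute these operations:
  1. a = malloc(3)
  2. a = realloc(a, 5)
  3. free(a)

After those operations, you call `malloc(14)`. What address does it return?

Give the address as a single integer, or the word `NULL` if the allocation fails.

Answer: 0

Derivation:
Op 1: a = malloc(3) -> a = 0; heap: [0-2 ALLOC][3-41 FREE]
Op 2: a = realloc(a, 5) -> a = 0; heap: [0-4 ALLOC][5-41 FREE]
Op 3: free(a) -> (freed a); heap: [0-41 FREE]
malloc(14): first-fit scan over [0-41 FREE] -> 0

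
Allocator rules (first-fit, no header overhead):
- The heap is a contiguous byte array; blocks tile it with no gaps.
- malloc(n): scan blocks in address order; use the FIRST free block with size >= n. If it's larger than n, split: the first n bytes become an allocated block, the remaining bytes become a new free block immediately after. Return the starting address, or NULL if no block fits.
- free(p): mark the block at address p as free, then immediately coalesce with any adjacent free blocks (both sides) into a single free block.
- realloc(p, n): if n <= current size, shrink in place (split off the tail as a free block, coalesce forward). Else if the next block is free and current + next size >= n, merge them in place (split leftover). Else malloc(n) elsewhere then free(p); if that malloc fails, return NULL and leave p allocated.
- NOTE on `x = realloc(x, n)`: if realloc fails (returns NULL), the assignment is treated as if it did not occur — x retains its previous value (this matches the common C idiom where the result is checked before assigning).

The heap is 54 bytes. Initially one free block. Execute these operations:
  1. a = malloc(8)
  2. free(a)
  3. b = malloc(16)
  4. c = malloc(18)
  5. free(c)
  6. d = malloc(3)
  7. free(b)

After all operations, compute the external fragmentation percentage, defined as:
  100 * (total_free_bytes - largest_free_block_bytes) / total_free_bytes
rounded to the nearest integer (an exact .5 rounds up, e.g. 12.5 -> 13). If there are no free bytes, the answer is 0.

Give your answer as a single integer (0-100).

Op 1: a = malloc(8) -> a = 0; heap: [0-7 ALLOC][8-53 FREE]
Op 2: free(a) -> (freed a); heap: [0-53 FREE]
Op 3: b = malloc(16) -> b = 0; heap: [0-15 ALLOC][16-53 FREE]
Op 4: c = malloc(18) -> c = 16; heap: [0-15 ALLOC][16-33 ALLOC][34-53 FREE]
Op 5: free(c) -> (freed c); heap: [0-15 ALLOC][16-53 FREE]
Op 6: d = malloc(3) -> d = 16; heap: [0-15 ALLOC][16-18 ALLOC][19-53 FREE]
Op 7: free(b) -> (freed b); heap: [0-15 FREE][16-18 ALLOC][19-53 FREE]
Free blocks: [16 35] total_free=51 largest=35 -> 100*(51-35)/51 = 1600/51 ≈ 31.373 -> rounds to 31

Answer: 31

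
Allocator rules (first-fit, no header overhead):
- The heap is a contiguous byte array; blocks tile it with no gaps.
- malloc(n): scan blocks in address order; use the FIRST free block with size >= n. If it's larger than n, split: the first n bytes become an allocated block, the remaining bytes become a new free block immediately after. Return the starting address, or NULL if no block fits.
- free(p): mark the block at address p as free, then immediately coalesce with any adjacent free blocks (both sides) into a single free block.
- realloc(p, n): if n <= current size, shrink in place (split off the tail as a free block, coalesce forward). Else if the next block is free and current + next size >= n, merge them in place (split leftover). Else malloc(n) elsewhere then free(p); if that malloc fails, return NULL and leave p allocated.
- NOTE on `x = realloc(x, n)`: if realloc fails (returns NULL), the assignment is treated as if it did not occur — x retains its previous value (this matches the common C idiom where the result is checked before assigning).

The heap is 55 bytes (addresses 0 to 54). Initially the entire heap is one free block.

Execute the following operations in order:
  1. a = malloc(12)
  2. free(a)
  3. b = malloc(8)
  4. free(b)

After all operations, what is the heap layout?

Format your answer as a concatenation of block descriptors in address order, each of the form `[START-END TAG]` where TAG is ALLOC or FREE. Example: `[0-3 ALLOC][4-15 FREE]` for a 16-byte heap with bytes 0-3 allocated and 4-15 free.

Op 1: a = malloc(12) -> a = 0; heap: [0-11 ALLOC][12-54 FREE]
Op 2: free(a) -> (freed a); heap: [0-54 FREE]
Op 3: b = malloc(8) -> b = 0; heap: [0-7 ALLOC][8-54 FREE]
Op 4: free(b) -> (freed b); heap: [0-54 FREE]

Answer: [0-54 FREE]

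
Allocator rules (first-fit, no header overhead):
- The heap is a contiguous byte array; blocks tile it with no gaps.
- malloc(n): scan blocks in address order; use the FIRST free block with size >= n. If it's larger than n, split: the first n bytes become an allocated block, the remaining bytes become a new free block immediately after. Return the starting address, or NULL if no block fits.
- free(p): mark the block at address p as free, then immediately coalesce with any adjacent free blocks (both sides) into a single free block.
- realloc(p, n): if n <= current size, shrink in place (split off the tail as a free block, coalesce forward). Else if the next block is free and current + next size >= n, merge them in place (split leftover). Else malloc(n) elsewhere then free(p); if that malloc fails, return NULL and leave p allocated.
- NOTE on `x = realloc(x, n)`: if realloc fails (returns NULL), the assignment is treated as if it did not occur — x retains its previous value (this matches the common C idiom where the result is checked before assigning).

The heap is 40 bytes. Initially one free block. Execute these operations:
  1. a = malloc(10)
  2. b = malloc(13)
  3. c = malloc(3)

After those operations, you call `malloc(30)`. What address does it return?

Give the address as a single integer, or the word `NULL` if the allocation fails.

Op 1: a = malloc(10) -> a = 0; heap: [0-9 ALLOC][10-39 FREE]
Op 2: b = malloc(13) -> b = 10; heap: [0-9 ALLOC][10-22 ALLOC][23-39 FREE]
Op 3: c = malloc(3) -> c = 23; heap: [0-9 ALLOC][10-22 ALLOC][23-25 ALLOC][26-39 FREE]
malloc(30): first-fit scan over [0-9 ALLOC][10-22 ALLOC][23-25 ALLOC][26-39 FREE] -> NULL

Answer: NULL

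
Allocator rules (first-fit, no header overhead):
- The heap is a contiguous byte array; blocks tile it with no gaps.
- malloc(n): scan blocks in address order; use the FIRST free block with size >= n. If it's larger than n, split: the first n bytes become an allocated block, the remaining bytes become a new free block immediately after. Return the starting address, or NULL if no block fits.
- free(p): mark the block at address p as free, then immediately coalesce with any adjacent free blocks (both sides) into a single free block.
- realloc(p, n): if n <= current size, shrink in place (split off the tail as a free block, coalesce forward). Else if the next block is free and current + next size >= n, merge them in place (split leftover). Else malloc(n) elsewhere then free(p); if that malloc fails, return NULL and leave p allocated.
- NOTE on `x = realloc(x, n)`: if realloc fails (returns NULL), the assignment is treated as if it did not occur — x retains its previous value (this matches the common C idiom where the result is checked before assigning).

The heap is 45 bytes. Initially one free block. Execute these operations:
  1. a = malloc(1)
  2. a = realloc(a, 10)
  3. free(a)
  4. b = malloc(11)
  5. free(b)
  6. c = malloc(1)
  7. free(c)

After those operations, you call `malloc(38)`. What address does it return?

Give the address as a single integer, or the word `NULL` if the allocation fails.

Op 1: a = malloc(1) -> a = 0; heap: [0-0 ALLOC][1-44 FREE]
Op 2: a = realloc(a, 10) -> a = 0; heap: [0-9 ALLOC][10-44 FREE]
Op 3: free(a) -> (freed a); heap: [0-44 FREE]
Op 4: b = malloc(11) -> b = 0; heap: [0-10 ALLOC][11-44 FREE]
Op 5: free(b) -> (freed b); heap: [0-44 FREE]
Op 6: c = malloc(1) -> c = 0; heap: [0-0 ALLOC][1-44 FREE]
Op 7: free(c) -> (freed c); heap: [0-44 FREE]
malloc(38): first-fit scan over [0-44 FREE] -> 0

Answer: 0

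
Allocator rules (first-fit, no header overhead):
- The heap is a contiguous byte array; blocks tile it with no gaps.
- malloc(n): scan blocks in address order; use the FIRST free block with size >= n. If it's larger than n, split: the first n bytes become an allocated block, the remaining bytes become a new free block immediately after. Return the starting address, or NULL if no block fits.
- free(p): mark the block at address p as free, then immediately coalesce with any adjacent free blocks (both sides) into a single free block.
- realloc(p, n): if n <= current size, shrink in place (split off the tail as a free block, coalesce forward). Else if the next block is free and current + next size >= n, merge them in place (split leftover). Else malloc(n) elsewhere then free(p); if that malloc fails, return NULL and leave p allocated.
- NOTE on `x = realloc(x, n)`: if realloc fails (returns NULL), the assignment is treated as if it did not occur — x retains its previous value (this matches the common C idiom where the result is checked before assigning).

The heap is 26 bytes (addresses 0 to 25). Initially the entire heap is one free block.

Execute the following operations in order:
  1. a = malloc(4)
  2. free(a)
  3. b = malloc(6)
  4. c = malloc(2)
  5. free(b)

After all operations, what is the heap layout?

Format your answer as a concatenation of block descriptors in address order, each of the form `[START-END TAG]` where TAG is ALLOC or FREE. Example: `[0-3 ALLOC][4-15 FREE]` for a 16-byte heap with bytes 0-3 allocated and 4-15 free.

Op 1: a = malloc(4) -> a = 0; heap: [0-3 ALLOC][4-25 FREE]
Op 2: free(a) -> (freed a); heap: [0-25 FREE]
Op 3: b = malloc(6) -> b = 0; heap: [0-5 ALLOC][6-25 FREE]
Op 4: c = malloc(2) -> c = 6; heap: [0-5 ALLOC][6-7 ALLOC][8-25 FREE]
Op 5: free(b) -> (freed b); heap: [0-5 FREE][6-7 ALLOC][8-25 FREE]

Answer: [0-5 FREE][6-7 ALLOC][8-25 FREE]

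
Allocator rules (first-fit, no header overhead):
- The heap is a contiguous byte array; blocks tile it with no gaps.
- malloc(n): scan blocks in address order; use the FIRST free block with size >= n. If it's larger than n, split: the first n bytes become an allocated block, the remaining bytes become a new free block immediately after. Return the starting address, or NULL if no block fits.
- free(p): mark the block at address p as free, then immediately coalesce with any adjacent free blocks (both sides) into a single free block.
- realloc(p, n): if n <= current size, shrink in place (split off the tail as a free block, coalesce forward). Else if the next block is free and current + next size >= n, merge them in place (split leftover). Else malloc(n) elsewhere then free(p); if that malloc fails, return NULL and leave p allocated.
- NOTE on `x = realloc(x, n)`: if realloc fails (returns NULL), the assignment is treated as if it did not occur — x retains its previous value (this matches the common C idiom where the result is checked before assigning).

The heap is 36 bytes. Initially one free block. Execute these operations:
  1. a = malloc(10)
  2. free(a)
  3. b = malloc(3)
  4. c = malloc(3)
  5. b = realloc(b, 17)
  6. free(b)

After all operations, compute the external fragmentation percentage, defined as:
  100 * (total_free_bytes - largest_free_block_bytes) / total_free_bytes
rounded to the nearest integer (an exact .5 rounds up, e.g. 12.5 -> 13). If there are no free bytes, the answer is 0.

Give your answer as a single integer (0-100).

Op 1: a = malloc(10) -> a = 0; heap: [0-9 ALLOC][10-35 FREE]
Op 2: free(a) -> (freed a); heap: [0-35 FREE]
Op 3: b = malloc(3) -> b = 0; heap: [0-2 ALLOC][3-35 FREE]
Op 4: c = malloc(3) -> c = 3; heap: [0-2 ALLOC][3-5 ALLOC][6-35 FREE]
Op 5: b = realloc(b, 17) -> b = 6; heap: [0-2 FREE][3-5 ALLOC][6-22 ALLOC][23-35 FREE]
Op 6: free(b) -> (freed b); heap: [0-2 FREE][3-5 ALLOC][6-35 FREE]
Free blocks: [3 30] total_free=33 largest=30 -> 100*(33-30)/33 = 300/33 ≈ 9.091 -> rounds to 9

Answer: 9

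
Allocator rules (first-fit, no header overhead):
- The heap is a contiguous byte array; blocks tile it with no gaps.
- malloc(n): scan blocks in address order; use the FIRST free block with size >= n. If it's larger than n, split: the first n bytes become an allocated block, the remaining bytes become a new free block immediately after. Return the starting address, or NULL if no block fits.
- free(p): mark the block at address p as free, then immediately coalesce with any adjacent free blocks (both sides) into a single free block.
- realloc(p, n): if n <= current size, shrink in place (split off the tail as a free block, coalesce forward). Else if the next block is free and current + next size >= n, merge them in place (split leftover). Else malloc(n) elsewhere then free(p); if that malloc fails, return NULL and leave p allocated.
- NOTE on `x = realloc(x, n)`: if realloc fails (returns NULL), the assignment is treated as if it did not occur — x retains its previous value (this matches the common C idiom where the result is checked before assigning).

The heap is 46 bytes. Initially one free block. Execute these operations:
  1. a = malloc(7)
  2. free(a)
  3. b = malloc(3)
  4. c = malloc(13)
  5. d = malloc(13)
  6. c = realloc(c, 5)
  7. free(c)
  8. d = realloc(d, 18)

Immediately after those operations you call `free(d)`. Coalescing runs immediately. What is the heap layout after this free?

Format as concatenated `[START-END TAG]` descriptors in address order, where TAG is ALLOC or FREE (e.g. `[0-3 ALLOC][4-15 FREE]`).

Answer: [0-2 ALLOC][3-45 FREE]

Derivation:
Op 1: a = malloc(7) -> a = 0; heap: [0-6 ALLOC][7-45 FREE]
Op 2: free(a) -> (freed a); heap: [0-45 FREE]
Op 3: b = malloc(3) -> b = 0; heap: [0-2 ALLOC][3-45 FREE]
Op 4: c = malloc(13) -> c = 3; heap: [0-2 ALLOC][3-15 ALLOC][16-45 FREE]
Op 5: d = malloc(13) -> d = 16; heap: [0-2 ALLOC][3-15 ALLOC][16-28 ALLOC][29-45 FREE]
Op 6: c = realloc(c, 5) -> c = 3; heap: [0-2 ALLOC][3-7 ALLOC][8-15 FREE][16-28 ALLOC][29-45 FREE]
Op 7: free(c) -> (freed c); heap: [0-2 ALLOC][3-15 FREE][16-28 ALLOC][29-45 FREE]
Op 8: d = realloc(d, 18) -> d = 16; heap: [0-2 ALLOC][3-15 FREE][16-33 ALLOC][34-45 FREE]
free(d): d = 16 -> block [16-33 ALLOC]; mark free, coalesce with adjacent free neighbors -> [0-2 ALLOC][3-45 FREE]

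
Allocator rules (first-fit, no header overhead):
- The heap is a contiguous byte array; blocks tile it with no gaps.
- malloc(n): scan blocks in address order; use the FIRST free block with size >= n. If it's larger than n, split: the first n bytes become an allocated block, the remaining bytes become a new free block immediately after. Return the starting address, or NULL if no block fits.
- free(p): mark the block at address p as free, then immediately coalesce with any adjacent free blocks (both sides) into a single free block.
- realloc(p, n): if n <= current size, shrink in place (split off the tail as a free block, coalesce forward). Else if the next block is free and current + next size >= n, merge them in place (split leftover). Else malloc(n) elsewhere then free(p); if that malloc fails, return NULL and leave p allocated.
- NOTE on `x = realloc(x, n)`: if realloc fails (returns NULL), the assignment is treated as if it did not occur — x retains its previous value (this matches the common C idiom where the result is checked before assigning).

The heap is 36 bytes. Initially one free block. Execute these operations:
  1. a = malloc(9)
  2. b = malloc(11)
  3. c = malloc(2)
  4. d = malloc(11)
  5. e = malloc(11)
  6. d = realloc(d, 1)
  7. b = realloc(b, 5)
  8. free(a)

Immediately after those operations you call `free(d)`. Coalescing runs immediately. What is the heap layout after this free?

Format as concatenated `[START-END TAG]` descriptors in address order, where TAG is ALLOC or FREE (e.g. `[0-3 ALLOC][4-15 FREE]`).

Answer: [0-8 FREE][9-13 ALLOC][14-19 FREE][20-21 ALLOC][22-35 FREE]

Derivation:
Op 1: a = malloc(9) -> a = 0; heap: [0-8 ALLOC][9-35 FREE]
Op 2: b = malloc(11) -> b = 9; heap: [0-8 ALLOC][9-19 ALLOC][20-35 FREE]
Op 3: c = malloc(2) -> c = 20; heap: [0-8 ALLOC][9-19 ALLOC][20-21 ALLOC][22-35 FREE]
Op 4: d = malloc(11) -> d = 22; heap: [0-8 ALLOC][9-19 ALLOC][20-21 ALLOC][22-32 ALLOC][33-35 FREE]
Op 5: e = malloc(11) -> e = NULL; heap: [0-8 ALLOC][9-19 ALLOC][20-21 ALLOC][22-32 ALLOC][33-35 FREE]
Op 6: d = realloc(d, 1) -> d = 22; heap: [0-8 ALLOC][9-19 ALLOC][20-21 ALLOC][22-22 ALLOC][23-35 FREE]
Op 7: b = realloc(b, 5) -> b = 9; heap: [0-8 ALLOC][9-13 ALLOC][14-19 FREE][20-21 ALLOC][22-22 ALLOC][23-35 FREE]
Op 8: free(a) -> (freed a); heap: [0-8 FREE][9-13 ALLOC][14-19 FREE][20-21 ALLOC][22-22 ALLOC][23-35 FREE]
free(d): d = 22 -> block [22-22 ALLOC]; mark free, coalesce with adjacent free neighbors -> [0-8 FREE][9-13 ALLOC][14-19 FREE][20-21 ALLOC][22-35 FREE]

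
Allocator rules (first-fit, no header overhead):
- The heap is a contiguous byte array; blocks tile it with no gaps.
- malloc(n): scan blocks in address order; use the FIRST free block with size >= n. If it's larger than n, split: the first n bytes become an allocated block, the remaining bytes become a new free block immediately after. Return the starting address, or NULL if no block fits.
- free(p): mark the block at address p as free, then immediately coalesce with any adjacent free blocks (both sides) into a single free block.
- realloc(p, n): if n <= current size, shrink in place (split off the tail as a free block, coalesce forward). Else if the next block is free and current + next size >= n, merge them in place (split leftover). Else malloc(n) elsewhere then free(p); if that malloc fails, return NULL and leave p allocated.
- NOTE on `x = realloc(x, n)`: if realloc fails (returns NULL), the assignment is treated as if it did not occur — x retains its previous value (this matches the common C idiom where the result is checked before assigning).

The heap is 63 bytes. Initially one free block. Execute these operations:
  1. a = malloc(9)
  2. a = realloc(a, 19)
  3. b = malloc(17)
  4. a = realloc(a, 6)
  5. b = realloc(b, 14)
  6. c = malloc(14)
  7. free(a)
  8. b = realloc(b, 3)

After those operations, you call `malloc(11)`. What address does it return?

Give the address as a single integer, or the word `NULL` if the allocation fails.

Answer: 0

Derivation:
Op 1: a = malloc(9) -> a = 0; heap: [0-8 ALLOC][9-62 FREE]
Op 2: a = realloc(a, 19) -> a = 0; heap: [0-18 ALLOC][19-62 FREE]
Op 3: b = malloc(17) -> b = 19; heap: [0-18 ALLOC][19-35 ALLOC][36-62 FREE]
Op 4: a = realloc(a, 6) -> a = 0; heap: [0-5 ALLOC][6-18 FREE][19-35 ALLOC][36-62 FREE]
Op 5: b = realloc(b, 14) -> b = 19; heap: [0-5 ALLOC][6-18 FREE][19-32 ALLOC][33-62 FREE]
Op 6: c = malloc(14) -> c = 33; heap: [0-5 ALLOC][6-18 FREE][19-32 ALLOC][33-46 ALLOC][47-62 FREE]
Op 7: free(a) -> (freed a); heap: [0-18 FREE][19-32 ALLOC][33-46 ALLOC][47-62 FREE]
Op 8: b = realloc(b, 3) -> b = 19; heap: [0-18 FREE][19-21 ALLOC][22-32 FREE][33-46 ALLOC][47-62 FREE]
malloc(11): first-fit scan over [0-18 FREE][19-21 ALLOC][22-32 FREE][33-46 ALLOC][47-62 FREE] -> 0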